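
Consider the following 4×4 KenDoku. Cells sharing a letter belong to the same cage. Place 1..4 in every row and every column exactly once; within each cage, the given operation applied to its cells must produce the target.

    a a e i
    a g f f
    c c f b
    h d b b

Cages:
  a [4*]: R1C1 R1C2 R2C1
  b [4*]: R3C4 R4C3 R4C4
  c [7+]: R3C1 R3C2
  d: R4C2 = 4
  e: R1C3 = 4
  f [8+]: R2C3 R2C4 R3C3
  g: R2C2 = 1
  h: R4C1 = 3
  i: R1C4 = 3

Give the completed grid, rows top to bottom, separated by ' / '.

1 2 4 3 / 2 1 3 4 / 4 3 1 2 / 3 4 2 1

E is a freebie; hence R1C3 = 4.
Cage i is given, so R1C4 = 3.
Cage g is given, which forces R2C2 = 1.
H is a freebie, leaving R4C1 = 3.
Cage d is a single given cell, so R4C2 = 4.
Row 4 now contains 4, so R4C4 = 1.
Row 1 now contains 4, which forces R1C1 = 1.
1 is placed in column 2; hence R1C2 = 2.
Row 2 already has 1; hence R2C1 = 2.
Cage f needs sum 8, so R2C3 = 3.
Cage f has sum 8; hence R2C4 = 4.
Column 1 already has 3; hence R3C1 = 4.
Column 2 now contains 4; hence R3C2 = 3.
The 3 cells of cage f must have sum 8, so R3C3 = 1.
Column 4 already has 1, which forces R3C4 = 2.
Row 4 now contains 1, so R4C3 = 2.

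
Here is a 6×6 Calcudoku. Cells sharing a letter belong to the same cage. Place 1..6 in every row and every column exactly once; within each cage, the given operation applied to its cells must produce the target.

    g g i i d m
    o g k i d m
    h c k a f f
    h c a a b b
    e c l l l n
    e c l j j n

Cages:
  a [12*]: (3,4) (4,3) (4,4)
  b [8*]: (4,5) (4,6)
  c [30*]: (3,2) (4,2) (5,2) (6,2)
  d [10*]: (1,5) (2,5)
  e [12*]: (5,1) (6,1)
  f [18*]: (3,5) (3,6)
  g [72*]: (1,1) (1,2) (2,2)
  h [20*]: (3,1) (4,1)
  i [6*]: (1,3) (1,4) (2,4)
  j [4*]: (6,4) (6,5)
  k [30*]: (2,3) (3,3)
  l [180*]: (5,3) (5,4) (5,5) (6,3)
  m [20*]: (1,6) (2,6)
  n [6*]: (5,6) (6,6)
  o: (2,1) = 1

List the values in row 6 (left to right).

O is a freebie, which forces (2,1) = 1.
In column 4, 5 can only go at (5,4), so (5,4) = 5.
Row 6 needs a 5, and only (6,2) is open for it.
In row 4, 5 can only go at (4,1), so (4,1) = 5.
Column 1 now contains 5, which forces (3,1) = 4.
The only place for 5 in row 3 is (3,3).
5 is placed in column 3, which forces (2,3) = 6.
In row 4, 6 can only go at (4,4), so (4,4) = 6.
The only place for 3 in row 4 is (4,2).
The 3 cells of cage g must have product 72, leaving (1,1) = 3.
Cage g has product 72, leaving (1,2) = 6.
Column 2 now contains 3, leaving (2,2) = 4.
Row 2 already has 4; hence (2,6) = 5.
Cage d needs two cells with product 10, which forces (1,5) = 5.
5 is placed in column 6; hence (1,6) = 4.
The 3 cells of cage i must have product 6, which forces (2,4) = 3.
Row 2 already has 5, leaving (2,5) = 2.
Column 5 already has 2; hence (4,5) = 4.
Column 6 now contains 4, leaving (4,6) = 2.
Column 5 already has 4, which forces (6,5) = 1.
Cage a has product 12, so (3,4) = 2.
2 is placed in row 4, so (4,3) = 1.
Cage n needs two cells with product 6, which forces (5,6) = 1.
1 is placed in row 6, so (6,4) = 4.
Cage n needs two cells with product 6; hence (6,6) = 6.
Column 3 now contains 1, which forces (1,3) = 2.
Column 4 already has 2, which forces (1,4) = 1.
2 is placed in row 3, leaving (3,2) = 1.
Cage f needs two cells with product 18, which forces (3,5) = 6.
Column 6 already has 6, leaving (3,6) = 3.
Cage e needs two cells with product 12, which forces (5,1) = 6.
Row 5 already has 1, leaving (5,2) = 2.
6 is placed in column 5, which forces (5,5) = 3.
Row 6 now contains 6; hence (6,1) = 2.
Column 3 already has 2, so (6,3) = 3.
3 is placed in row 5, leaving (5,3) = 4.
The full grid is 3 6 2 1 5 4 / 1 4 6 3 2 5 / 4 1 5 2 6 3 / 5 3 1 6 4 2 / 6 2 4 5 3 1 / 2 5 3 4 1 6.

2 5 3 4 1 6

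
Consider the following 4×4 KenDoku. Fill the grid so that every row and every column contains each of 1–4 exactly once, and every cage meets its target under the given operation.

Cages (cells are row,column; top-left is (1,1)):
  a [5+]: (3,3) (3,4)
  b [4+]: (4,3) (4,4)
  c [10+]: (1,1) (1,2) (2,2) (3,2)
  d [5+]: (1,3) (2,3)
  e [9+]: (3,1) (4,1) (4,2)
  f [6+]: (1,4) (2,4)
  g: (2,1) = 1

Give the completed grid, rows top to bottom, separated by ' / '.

4 1 3 2 / 1 3 2 4 / 3 2 4 1 / 2 4 1 3

G is a freebie; hence (2,1) = 1.
Cage e needs sum 9, which forces (3,1) = 3.
Row 3 needs a 2, and only (3,2) is open for it.
Cage c needs sum 10, which forces (1,1) = 4.
Cage c has sum 10, leaving (1,2) = 1.
4 is placed in row 1; hence (1,4) = 2.
Cage c has sum 10, so (2,2) = 3.
2 is placed in column 4, leaving (2,4) = 4.
Column 4 now contains 4, so (3,4) = 1.
Cage e has sum 9, which forces (4,1) = 2.
Column 2 now contains 2, so (4,2) = 4.
Column 4 already has 1; hence (4,4) = 3.
Row 1 already has 2, leaving (1,3) = 3.
Row 2 already has 4, leaving (2,3) = 2.
Row 3 now contains 1; hence (3,3) = 4.
Row 4 now contains 3; hence (4,3) = 1.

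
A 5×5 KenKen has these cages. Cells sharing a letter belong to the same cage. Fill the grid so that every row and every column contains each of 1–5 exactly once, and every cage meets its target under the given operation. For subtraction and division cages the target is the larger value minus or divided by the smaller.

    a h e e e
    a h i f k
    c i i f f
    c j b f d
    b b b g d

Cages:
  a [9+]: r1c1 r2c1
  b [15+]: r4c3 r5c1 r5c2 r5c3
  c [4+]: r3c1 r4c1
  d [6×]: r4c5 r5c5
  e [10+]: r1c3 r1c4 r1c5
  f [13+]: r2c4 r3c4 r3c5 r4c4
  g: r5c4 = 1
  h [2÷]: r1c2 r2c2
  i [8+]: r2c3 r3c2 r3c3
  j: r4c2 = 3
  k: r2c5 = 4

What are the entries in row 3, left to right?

Cage k is given, leaving r2c5 = 4.
J is a freebie, which forces r4c2 = 3.
3 is placed in row 4, leaving r4c5 = 2.
G is a freebie, leaving r5c4 = 1.
Column 5 now contains 2; hence r5c5 = 3.
Cage a needs two cells with sum 9, which forces r1c1 = 4.
4 is placed in row 2, leaving r2c1 = 5.
5 is placed in row 2, which forces r2c4 = 3.
Cage c's pair has sum 4, leaving r3c1 = 3.
Cage f needs sum 13, so r3c5 = 1.
3 is placed in row 4, which forces r4c1 = 1.
Cage b needs sum 15; hence r4c3 = 4.
Row 4 already has 4, leaving r4c4 = 5.
5 is placed in column 1, which forces r5c1 = 2.
2 is placed in row 5; hence r5c3 = 5.
Cage e needs sum 10, which forces r1c3 = 3.
Column 4 already has 5, which forces r1c4 = 2.
Column 5 now contains 1; hence r1c5 = 5.
The 3 cells of cage i must have sum 8, so r2c3 = 1.
The 3 cells of cage i must have sum 8, leaving r3c2 = 5.
5 is placed in column 3, leaving r3c3 = 2.
Column 4 already has 5, leaving r3c4 = 4.
5 is placed in row 5, leaving r5c2 = 4.
2 is placed in row 1, which forces r1c2 = 1.
Row 2 already has 1; hence r2c2 = 2.
Filled in: 4 1 3 2 5 / 5 2 1 3 4 / 3 5 2 4 1 / 1 3 4 5 2 / 2 4 5 1 3.

3 5 2 4 1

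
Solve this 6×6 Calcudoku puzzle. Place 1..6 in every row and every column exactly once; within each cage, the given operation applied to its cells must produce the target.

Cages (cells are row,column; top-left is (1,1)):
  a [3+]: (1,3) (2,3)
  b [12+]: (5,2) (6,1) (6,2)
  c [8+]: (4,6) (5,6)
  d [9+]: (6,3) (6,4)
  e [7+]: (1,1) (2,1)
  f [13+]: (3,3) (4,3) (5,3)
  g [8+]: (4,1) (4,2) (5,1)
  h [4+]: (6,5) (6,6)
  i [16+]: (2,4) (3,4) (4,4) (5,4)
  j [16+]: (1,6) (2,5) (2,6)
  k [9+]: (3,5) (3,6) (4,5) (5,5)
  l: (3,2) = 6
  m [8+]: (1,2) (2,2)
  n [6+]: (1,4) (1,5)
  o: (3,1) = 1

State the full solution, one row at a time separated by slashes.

Cage o is given, which forces (3,1) = 1.
Cage l is given, so (3,2) = 6.
Row 1 needs a 6, and only (1,6) is open for it.
Cage j needs sum 16, which forces (2,5) = 6.
Column 6 now contains 6, leaving (2,6) = 4.
The only place for 3 in row 1 is (1,2).
Column 2 already has 3, which forces (2,2) = 5.
Cage b has sum 12, so (6,1) = 6.
In row 5, 1 can only go at (5,5), so (5,5) = 1.
1 is placed in column 5, so (6,5) = 3.
The two cells of cage h must have sum 4, leaving (6,6) = 1.
The 4 cells of cage k must have sum 9, which forces (3,5) = 4.
The 4 cells of cage k must have sum 9; hence (3,6) = 2.
Column 5 already has 3, so (4,5) = 2.
The two cells of cage n must have sum 6, leaving (1,4) = 1.
Column 5 already has 2, so (1,5) = 5.
Row 4 already has 2, which forces (4,2) = 1.
Row 1 already has 5, so (1,1) = 4.
Row 1 already has 1, so (1,3) = 2.
The two cells of cage e must have sum 7, leaving (2,1) = 3.
Cage a needs two cells with sum 3; hence (2,3) = 1.
Row 2 already has 3; hence (2,4) = 2.
3 is placed in column 1, so (4,1) = 5.
Row 4 now contains 5, leaving (4,6) = 3.
3 is placed in column 1; hence (5,1) = 2.
Row 5 already has 2, so (5,2) = 4.
Row 5 now contains 4; hence (5,3) = 6.
3 is placed in column 6, which forces (5,6) = 5.
Column 2 already has 4, so (6,2) = 2.
The 3 cells of cage f must have sum 13; hence (3,3) = 3.
Cage i needs sum 16; hence (3,4) = 5.
Column 3 already has 6; hence (4,3) = 4.
Row 4 already has 3, so (4,4) = 6.
Row 5 already has 5, leaving (5,4) = 3.
Column 3 already has 4, so (6,3) = 5.
Column 4 already has 5, so (6,4) = 4.

4 3 2 1 5 6 / 3 5 1 2 6 4 / 1 6 3 5 4 2 / 5 1 4 6 2 3 / 2 4 6 3 1 5 / 6 2 5 4 3 1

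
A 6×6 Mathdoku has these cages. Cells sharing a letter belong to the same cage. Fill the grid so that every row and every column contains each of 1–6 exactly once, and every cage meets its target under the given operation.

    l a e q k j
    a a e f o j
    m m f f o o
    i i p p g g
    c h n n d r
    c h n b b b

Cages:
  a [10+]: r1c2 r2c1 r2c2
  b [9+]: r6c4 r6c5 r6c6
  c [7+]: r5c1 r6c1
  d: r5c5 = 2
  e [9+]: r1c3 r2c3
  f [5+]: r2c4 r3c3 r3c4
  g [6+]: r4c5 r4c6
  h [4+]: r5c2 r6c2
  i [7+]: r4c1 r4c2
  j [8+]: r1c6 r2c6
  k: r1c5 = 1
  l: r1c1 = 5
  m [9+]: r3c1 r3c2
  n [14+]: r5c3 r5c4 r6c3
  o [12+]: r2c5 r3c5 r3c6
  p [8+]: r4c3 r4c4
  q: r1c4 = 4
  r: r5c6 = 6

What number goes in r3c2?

5

L is a freebie, which forces r1c1 = 5.
Cage q is given; hence r1c4 = 4.
K is a freebie; hence r1c5 = 1.
Cage d is a single given cell, so r5c5 = 2.
Cage r is given, so r5c6 = 6.
Cage j needs two cells with sum 8; hence r1c6 = 3.
The two cells of cage j must have sum 8, so r2c6 = 5.
Row 1 now contains 3; hence r1c3 = 6.
The two cells of cage e must have sum 9, so r2c3 = 3.
6 is placed in column 3, so r6c3 = 5.
6 is placed in row 1, which forces r1c2 = 2.
Cage a has sum 10, leaving r2c1 = 2.
Cage a has sum 10, which forces r2c2 = 6.
Row 2 now contains 2, which forces r2c4 = 1.
Row 2 already has 6, so r2c5 = 4.
Column 4 already has 1, which forces r3c4 = 3.
5 is placed in column 3, which forces r4c3 = 2.
The two cells of cage p must have sum 8, so r4c4 = 6.
Column 5 now contains 4, leaving r4c5 = 5.
Row 4 already has 2, so r4c6 = 1.
5 is placed in column 3; hence r5c3 = 4.
Cage n has sum 14, leaving r5c4 = 5.
3 is placed in column 4, which forces r6c4 = 2.
2 is placed in row 6; hence r6c6 = 4.
Cage m needs two cells with sum 9; hence r3c1 = 4.
3 is placed in row 3, leaving r3c2 = 5.
2 is placed in column 3, leaving r3c3 = 1.
5 is placed in column 5; hence r3c5 = 6.
Column 6 now contains 1, so r3c6 = 2.
Column 1 now contains 4, leaving r4c1 = 3.
3 is placed in row 4, leaving r4c2 = 4.
Cage c's pair has sum 7, which forces r5c1 = 1.
Row 5 already has 1; hence r5c2 = 3.
The two cells of cage c must have sum 7, which forces r6c1 = 6.
3 is placed in column 2, which forces r6c2 = 1.
The 3 cells of cage b must have sum 9, so r6c5 = 3.
Filled in: 5 2 6 4 1 3 / 2 6 3 1 4 5 / 4 5 1 3 6 2 / 3 4 2 6 5 1 / 1 3 4 5 2 6 / 6 1 5 2 3 4.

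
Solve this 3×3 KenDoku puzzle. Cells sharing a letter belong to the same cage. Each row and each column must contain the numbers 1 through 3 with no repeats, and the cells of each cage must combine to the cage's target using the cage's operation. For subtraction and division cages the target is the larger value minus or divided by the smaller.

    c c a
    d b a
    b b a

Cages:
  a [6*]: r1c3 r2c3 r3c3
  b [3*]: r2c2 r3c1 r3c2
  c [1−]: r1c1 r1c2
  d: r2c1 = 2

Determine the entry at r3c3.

2

D is a freebie, which forces r2c1 = 2.
Cage b has product 3; hence r2c2 = 1.
1 is placed in row 2; hence r2c3 = 3.
Cage b has product 3, leaving r3c1 = 1.
Cage b has product 3, so r3c2 = 3.
1 is placed in row 3, so r3c3 = 2.
Column 1 now contains 1, leaving r1c1 = 3.
Column 2 now contains 3, so r1c2 = 2.
2 is placed in column 3; hence r1c3 = 1.
Filled in: 3 2 1 / 2 1 3 / 1 3 2.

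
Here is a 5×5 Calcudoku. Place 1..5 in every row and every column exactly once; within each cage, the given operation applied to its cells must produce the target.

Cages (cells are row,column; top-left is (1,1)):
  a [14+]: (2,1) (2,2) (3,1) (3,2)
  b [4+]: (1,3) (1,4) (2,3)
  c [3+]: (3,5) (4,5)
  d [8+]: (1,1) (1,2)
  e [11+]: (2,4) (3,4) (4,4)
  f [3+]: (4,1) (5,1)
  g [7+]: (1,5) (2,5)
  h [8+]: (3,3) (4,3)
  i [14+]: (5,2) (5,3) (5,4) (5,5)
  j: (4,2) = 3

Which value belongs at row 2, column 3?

1

The 3 cells of cage b must have sum 4, leaving (1,3) = 2.
The 3 cells of cage b must have sum 4, which forces (1,4) = 1.
Cage b needs sum 4, leaving (2,3) = 1.
Cage j is given, leaving (4,2) = 3.
Row 4 already has 3; hence (4,3) = 5.
The two cells of cage d must have sum 8; hence (1,1) = 3.
Column 2 already has 3, which forces (1,2) = 5.
Row 1 already has 5; hence (1,5) = 4.
Column 3 already has 5, leaving (3,3) = 3.
3 is placed in column 3; hence (5,3) = 4.
Cage a needs sum 14, leaving (2,1) = 5.
Cage a needs sum 14; hence (2,2) = 4.
Row 2 now contains 4, which forces (2,4) = 2.
Cage g needs two cells with sum 7, leaving (2,5) = 3.
Cage a has sum 14, leaving (3,1) = 4.
Cage a needs sum 14, which forces (3,2) = 1.
4 is placed in row 3, which forces (3,4) = 5.
1 is placed in row 3, leaving (3,5) = 2.
Column 4 already has 2, so (4,4) = 4.
Column 5 now contains 2, leaving (4,5) = 1.
Row 5 already has 4, so (5,2) = 2.
Column 4 already has 5, which forces (5,4) = 3.
Column 5 already has 3; hence (5,5) = 5.
1 is placed in row 4, so (4,1) = 2.
2 is placed in row 5; hence (5,1) = 1.
Completed grid: 3 5 2 1 4 / 5 4 1 2 3 / 4 1 3 5 2 / 2 3 5 4 1 / 1 2 4 3 5.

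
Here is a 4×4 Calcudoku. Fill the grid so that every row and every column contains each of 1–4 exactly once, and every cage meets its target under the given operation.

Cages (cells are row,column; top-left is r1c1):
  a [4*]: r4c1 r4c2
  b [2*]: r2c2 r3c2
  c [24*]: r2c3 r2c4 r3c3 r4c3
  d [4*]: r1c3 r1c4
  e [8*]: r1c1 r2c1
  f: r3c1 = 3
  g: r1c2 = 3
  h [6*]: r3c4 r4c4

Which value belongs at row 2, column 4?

Cage g is given; hence r1c2 = 3.
Cage f is given; hence r3c1 = 3.
Row 3 already has 3, leaving r3c4 = 2.
2 is placed in column 4, leaving r4c4 = 3.
The two cells of cage b must have product 2, which forces r2c2 = 2.
The 4 cells of cage c must have product 24, so r2c3 = 3.
Row 3 now contains 2; hence r3c2 = 1.
Row 3 now contains 1; hence r3c3 = 4.
1 is placed in column 2, which forces r4c2 = 4.
Cage c has product 24, which forces r4c3 = 2.
Cage e's pair has product 8; hence r1c1 = 2.
Column 3 now contains 4; hence r1c3 = 1.
The two cells of cage d must have product 4; hence r1c4 = 4.
Row 2 now contains 2, which forces r2c1 = 4.
Cage c needs product 24, leaving r2c4 = 1.
Row 4 already has 4; hence r4c1 = 1.
The full grid is 2 3 1 4 / 4 2 3 1 / 3 1 4 2 / 1 4 2 3.

1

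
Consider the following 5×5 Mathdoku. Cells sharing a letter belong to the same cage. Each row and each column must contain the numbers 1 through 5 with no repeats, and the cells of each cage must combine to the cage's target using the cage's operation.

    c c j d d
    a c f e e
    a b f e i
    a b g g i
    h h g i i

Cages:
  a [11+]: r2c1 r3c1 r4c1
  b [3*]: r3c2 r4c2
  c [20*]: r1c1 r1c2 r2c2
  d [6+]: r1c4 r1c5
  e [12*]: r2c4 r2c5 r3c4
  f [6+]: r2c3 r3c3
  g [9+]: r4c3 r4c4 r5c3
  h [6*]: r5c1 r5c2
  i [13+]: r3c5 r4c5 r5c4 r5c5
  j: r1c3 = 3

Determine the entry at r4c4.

3

J is a freebie; hence r1c3 = 3.
The only place for 1 in column 1 is r1c1.
Row 1 needs a 5, and only r1c2 is open for it.
Column 2 already has 5, so r2c2 = 4.
Column 1 needs a 3, and only r5c1 is open for it.
Row 5 already has 3, which forces r5c2 = 2.
The only place for 5 in column 4 is r5c4.
Column 4 needs a 1, and only r2c4 is open for it.
Cage e has product 12; hence r2c5 = 3.
Cage e needs product 12; hence r3c4 = 4.
Column 4 already has 4, leaving r4c4 = 3.
Column 4 already has 4, leaving r1c4 = 2.
Cage d needs two cells with sum 6, leaving r1c5 = 4.
Cage f needs two cells with sum 6, leaving r2c3 = 5.
Cage b needs two cells with product 3, leaving r3c2 = 3.
Row 3 now contains 4, so r3c3 = 1.
Cage a needs sum 11, leaving r4c1 = 4.
Row 4 already has 3, leaving r4c2 = 1.
Column 3 already has 5, which forces r4c3 = 2.
Row 4 now contains 2, which forces r4c5 = 5.
Column 3 already has 1, so r5c3 = 4.
Cage i has sum 13; hence r5c5 = 1.
Row 2 now contains 5, which forces r2c1 = 2.
Cage a has sum 11; hence r3c1 = 5.
Column 5 now contains 5, so r3c5 = 2.
The full grid is 1 5 3 2 4 / 2 4 5 1 3 / 5 3 1 4 2 / 4 1 2 3 5 / 3 2 4 5 1.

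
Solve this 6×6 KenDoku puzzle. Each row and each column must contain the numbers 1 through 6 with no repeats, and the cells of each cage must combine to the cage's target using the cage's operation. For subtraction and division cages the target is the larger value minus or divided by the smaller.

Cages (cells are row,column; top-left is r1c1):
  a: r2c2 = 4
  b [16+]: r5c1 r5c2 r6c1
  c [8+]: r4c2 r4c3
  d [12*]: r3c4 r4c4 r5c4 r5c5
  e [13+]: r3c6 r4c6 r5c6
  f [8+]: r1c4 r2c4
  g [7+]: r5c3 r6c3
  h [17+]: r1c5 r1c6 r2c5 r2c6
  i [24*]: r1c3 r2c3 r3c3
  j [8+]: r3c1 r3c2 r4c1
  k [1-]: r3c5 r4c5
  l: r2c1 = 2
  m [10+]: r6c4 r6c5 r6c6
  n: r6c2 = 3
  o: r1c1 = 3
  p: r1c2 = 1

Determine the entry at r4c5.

2

O is a freebie, which forces r1c1 = 3.
Cage p is a single given cell, so r1c2 = 1.
Cage l is a single given cell; hence r2c1 = 2.
Cage a is given; hence r2c2 = 4.
Cage n is a single given cell; hence r6c2 = 3.
Cage j has sum 8, so r3c2 = 2.
Row 6 needs a 2, and only r6c3 is open for it.
Cage c's pair has sum 8; hence r4c2 = 5.
2 is placed in column 3, leaving r4c3 = 3.
5 is placed in column 2, so r5c2 = 6.
The two cells of cage g must have sum 7; hence r5c3 = 5.
Cage j needs sum 8; hence r3c1 = 5.
Row 4 now contains 5, leaving r4c1 = 1.
Row 5 already has 6, which forces r5c1 = 4.
The 3 cells of cage b must have sum 16; hence r6c1 = 6.
The 3 cells of cage e must have sum 13, which forces r5c6 = 3.
The only place for 4 in column 4 is r6c4.
The only place for 5 in column 4 is r1c4.
Cage f needs two cells with sum 8, leaving r2c4 = 3.
Column 4 already has 3, leaving r3c4 = 1.
Row 3 already has 1; hence r3c5 = 3.
1 is placed in column 4, so r5c4 = 2.
Row 5 now contains 2, leaving r5c5 = 1.
Column 5 now contains 1, so r6c5 = 5.
5 is placed in row 6; hence r6c6 = 1.
The 3 cells of cage i must have product 24, which forces r2c3 = 1.
5 is placed in column 5, leaving r2c5 = 6.
Cage h has sum 17, leaving r2c6 = 5.
Column 4 already has 2, which forces r4c4 = 6.
6 is placed in row 4, leaving r4c6 = 4.
Cage h has sum 17, which forces r1c5 = 4.
Column 6 already has 4, leaving r1c6 = 2.
Column 6 already has 4, leaving r3c6 = 6.
Row 4 now contains 4, leaving r4c5 = 2.
Row 1 now contains 4, leaving r1c3 = 6.
6 is placed in row 3, which forces r3c3 = 4.
Filled in: 3 1 6 5 4 2 / 2 4 1 3 6 5 / 5 2 4 1 3 6 / 1 5 3 6 2 4 / 4 6 5 2 1 3 / 6 3 2 4 5 1.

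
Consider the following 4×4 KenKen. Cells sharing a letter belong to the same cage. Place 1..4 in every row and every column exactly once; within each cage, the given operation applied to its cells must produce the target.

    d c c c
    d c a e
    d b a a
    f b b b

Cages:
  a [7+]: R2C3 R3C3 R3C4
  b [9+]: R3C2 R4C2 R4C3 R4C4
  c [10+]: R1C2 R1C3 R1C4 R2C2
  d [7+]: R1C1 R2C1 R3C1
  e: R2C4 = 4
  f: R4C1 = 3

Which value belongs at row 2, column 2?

1

E is a freebie, which forces R2C4 = 4.
Cage f is given; hence R4C1 = 3.
Cage b needs sum 9, which forces R3C2 = 2.
The only place for 3 in row 3 is R3C4.
Cage a has sum 7; hence R2C3 = 3.
Cage a needs sum 7, leaving R3C3 = 1.
The 4 cells of cage c must have sum 10; hence R1C2 = 3.
Cage c has sum 10; hence R1C3 = 4.
Cage c needs sum 10, so R1C4 = 2.
Row 2 now contains 3, leaving R2C2 = 1.
Row 3 now contains 1; hence R3C1 = 4.
1 is placed in column 2, so R4C2 = 4.
Column 3 now contains 4, so R4C3 = 2.
Column 4 now contains 2, so R4C4 = 1.
Row 1 already has 2; hence R1C1 = 1.
Row 2 already has 1, so R2C1 = 2.
The full grid is 1 3 4 2 / 2 1 3 4 / 4 2 1 3 / 3 4 2 1.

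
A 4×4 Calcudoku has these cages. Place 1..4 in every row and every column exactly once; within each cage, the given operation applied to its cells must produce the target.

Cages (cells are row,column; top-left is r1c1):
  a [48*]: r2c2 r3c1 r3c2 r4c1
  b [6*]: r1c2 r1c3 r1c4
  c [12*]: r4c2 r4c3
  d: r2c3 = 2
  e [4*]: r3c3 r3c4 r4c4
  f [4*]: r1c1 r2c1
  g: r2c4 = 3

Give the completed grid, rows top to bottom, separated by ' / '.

Cage d is a single given cell, which forces r2c3 = 2.
Cage g is given, leaving r2c4 = 3.
Column 3 already has 2; hence r3c3 = 1.
Row 3 already has 1, which forces r3c4 = 4.
Column 3 now contains 1, which forces r1c3 = 3.
The 4 cells of cage a must have product 48, so r2c2 = 4.
Cage a needs product 48, leaving r3c1 = 3.
The 4 cells of cage a must have product 48, leaving r3c2 = 2.
Cage a needs product 48, so r4c1 = 2.
4 is placed in column 2, which forces r4c2 = 3.
Column 3 now contains 3, which forces r4c3 = 4.
The 3 cells of cage e must have product 4, so r4c4 = 1.
The two cells of cage f must have product 4; hence r1c1 = 4.
Column 2 already has 2; hence r1c2 = 1.
Column 4 now contains 1, which forces r1c4 = 2.
4 is placed in row 2, which forces r2c1 = 1.

4 1 3 2 / 1 4 2 3 / 3 2 1 4 / 2 3 4 1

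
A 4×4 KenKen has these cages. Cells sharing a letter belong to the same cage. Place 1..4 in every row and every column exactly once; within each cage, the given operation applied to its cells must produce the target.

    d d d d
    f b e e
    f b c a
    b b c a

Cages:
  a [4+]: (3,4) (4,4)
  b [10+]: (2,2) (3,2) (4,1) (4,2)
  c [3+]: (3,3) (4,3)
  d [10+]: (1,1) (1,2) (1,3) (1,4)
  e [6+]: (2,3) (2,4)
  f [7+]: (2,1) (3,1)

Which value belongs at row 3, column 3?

The only place for 1 in row 2 is (2,2).
In row 2, 3 can only go at (2,1), so (2,1) = 3.
3 is placed in column 1, which forces (3,1) = 4.
4 is placed in column 1, which forces (4,1) = 2.
2 is placed in row 4; hence (4,3) = 1.
Row 4 now contains 1; hence (4,4) = 3.
2 is placed in column 1; hence (1,1) = 1.
Cage b has sum 10; hence (3,2) = 3.
Column 3 now contains 1; hence (3,3) = 2.
Column 4 now contains 3, leaving (3,4) = 1.
Row 4 already has 3, which forces (4,2) = 4.
Column 2 already has 4, which forces (1,2) = 2.
Cage d needs sum 10, so (1,3) = 3.
The 4 cells of cage d must have sum 10; hence (1,4) = 4.
Column 3 now contains 2, leaving (2,3) = 4.
The two cells of cage e must have sum 6, which forces (2,4) = 2.
Filled in: 1 2 3 4 / 3 1 4 2 / 4 3 2 1 / 2 4 1 3.

2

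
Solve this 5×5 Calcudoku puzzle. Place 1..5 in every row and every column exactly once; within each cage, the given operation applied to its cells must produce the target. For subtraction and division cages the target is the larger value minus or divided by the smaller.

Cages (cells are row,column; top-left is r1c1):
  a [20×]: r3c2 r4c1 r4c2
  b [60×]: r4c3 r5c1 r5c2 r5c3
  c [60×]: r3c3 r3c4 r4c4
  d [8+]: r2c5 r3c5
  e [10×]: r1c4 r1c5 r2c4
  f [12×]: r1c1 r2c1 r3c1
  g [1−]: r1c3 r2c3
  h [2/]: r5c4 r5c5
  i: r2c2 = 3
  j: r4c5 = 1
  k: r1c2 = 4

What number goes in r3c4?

K is a freebie, so r1c2 = 4.
Cage i is a single given cell, so r2c2 = 3.
Row 2 already has 3, so r2c5 = 5.
5 is placed in column 5, so r3c5 = 3.
J is a freebie, which forces r4c5 = 1.
The 3 cells of cage f must have product 12, so r1c1 = 3.
Cage e has product 10, which forces r1c4 = 5.
Column 5 already has 1; hence r1c5 = 2.
Cage e has product 10, which forces r2c4 = 1.
Column 4 already has 5, so r3c4 = 4.
Row 4 already has 1, which forces r4c2 = 5.
Cage c has product 60, which forces r4c4 = 3.
Column 4 now contains 4, which forces r5c4 = 2.
2 is placed in column 5, leaving r5c5 = 4.
2 is placed in row 1, leaving r1c3 = 1.
1 is placed in row 2, which forces r2c1 = 4.
The two cells of cage g must have difference 1, leaving r2c3 = 2.
4 is placed in row 3, leaving r3c1 = 1.
Row 3 already has 1, so r3c2 = 2.
4 is placed in row 3, leaving r3c3 = 5.
Column 1 now contains 4, so r4c1 = 2.
The 4 cells of cage b must have product 60; hence r4c3 = 4.
Cage b needs product 60, leaving r5c1 = 5.
2 is placed in row 5, which forces r5c2 = 1.
Cage b has product 60; hence r5c3 = 3.
Completed grid: 3 4 1 5 2 / 4 3 2 1 5 / 1 2 5 4 3 / 2 5 4 3 1 / 5 1 3 2 4.

4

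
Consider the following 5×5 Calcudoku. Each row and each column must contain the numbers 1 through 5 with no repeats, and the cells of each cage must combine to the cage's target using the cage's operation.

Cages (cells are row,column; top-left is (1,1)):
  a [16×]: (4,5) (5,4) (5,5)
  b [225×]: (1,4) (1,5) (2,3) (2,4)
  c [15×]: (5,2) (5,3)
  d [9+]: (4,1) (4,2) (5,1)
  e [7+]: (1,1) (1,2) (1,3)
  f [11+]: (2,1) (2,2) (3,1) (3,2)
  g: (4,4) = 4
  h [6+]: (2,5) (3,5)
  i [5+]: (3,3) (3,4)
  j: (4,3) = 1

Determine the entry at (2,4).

Cage j is a single given cell, leaving (4,3) = 1.
G is a freebie, leaving (4,4) = 4.
4 is placed in row 4, which forces (4,5) = 2.
Column 4 already has 4; hence (5,4) = 2.
The 3 cells of cage d must have sum 9, which forces (5,1) = 1.
The 3 cells of cage a must have product 16; hence (5,5) = 4.
The 3 cells of cage e must have sum 7, so (1,2) = 1.
The only place for 1 in row 2 is (2,5).
Column 5 now contains 1, so (3,5) = 5.
The 4 cells of cage b must have product 225, leaving (1,4) = 5.
Column 5 already has 5, which forces (1,5) = 3.
The 4 cells of cage b must have product 225, leaving (2,3) = 5.
Cage b needs product 225, so (2,4) = 3.
3 is placed in column 4, leaving (3,4) = 1.
5 is placed in column 3; hence (5,3) = 3.
Cage i needs two cells with sum 5, which forces (3,3) = 4.
3 is placed in row 5; hence (5,2) = 5.
Cage e has sum 7, leaving (1,1) = 4.
4 is placed in column 3, so (1,3) = 2.
Column 1 already has 4, which forces (2,1) = 2.
Row 2 already has 2; hence (2,2) = 4.
Column 1 already has 2, leaving (3,1) = 3.
Row 3 now contains 3; hence (3,2) = 2.
Cage d needs sum 9, so (4,1) = 5.
5 is placed in column 2, so (4,2) = 3.
Completed grid: 4 1 2 5 3 / 2 4 5 3 1 / 3 2 4 1 5 / 5 3 1 4 2 / 1 5 3 2 4.

3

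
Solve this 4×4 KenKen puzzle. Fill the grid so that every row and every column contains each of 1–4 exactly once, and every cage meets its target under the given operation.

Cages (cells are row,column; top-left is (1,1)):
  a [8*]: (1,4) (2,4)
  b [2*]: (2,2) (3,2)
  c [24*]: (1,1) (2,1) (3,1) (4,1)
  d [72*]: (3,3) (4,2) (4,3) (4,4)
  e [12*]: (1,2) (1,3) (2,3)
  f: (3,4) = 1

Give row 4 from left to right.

1 4 2 3

Cage d needs product 72, leaving (3,3) = 3.
Cage f is a single given cell, leaving (3,4) = 1.
The 3 cells of cage e must have product 12; hence (1,2) = 3.
The two cells of cage b must have product 2, which forces (2,2) = 1.
1 is placed in row 2, so (2,3) = 4.
Row 2 now contains 4, leaving (2,4) = 2.
Row 3 now contains 1; hence (3,2) = 2.
2 is placed in column 2, leaving (4,2) = 4.
Column 3 now contains 4, which forces (4,3) = 2.
Row 4 already has 4, leaving (4,4) = 3.
Cage c needs product 24, so (1,1) = 2.
Column 3 now contains 4, so (1,3) = 1.
Column 4 now contains 2; hence (1,4) = 4.
Row 2 already has 2; hence (2,1) = 3.
Row 3 now contains 2, so (3,1) = 4.
Row 4 already has 3, leaving (4,1) = 1.
The full grid is 2 3 1 4 / 3 1 4 2 / 4 2 3 1 / 1 4 2 3.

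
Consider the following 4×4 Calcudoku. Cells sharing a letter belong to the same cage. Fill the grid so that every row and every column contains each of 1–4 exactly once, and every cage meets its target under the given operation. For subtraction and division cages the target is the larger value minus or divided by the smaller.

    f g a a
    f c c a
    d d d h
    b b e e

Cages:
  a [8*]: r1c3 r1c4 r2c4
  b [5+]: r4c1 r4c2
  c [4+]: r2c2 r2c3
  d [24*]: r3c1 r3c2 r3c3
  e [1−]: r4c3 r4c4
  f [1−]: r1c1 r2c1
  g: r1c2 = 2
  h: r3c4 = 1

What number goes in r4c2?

Cage g is given; hence r1c2 = 2.
H is a freebie, so r3c4 = 1.
The 3 cells of cage a must have product 8, so r1c3 = 1.
Column 4 already has 1; hence r1c4 = 4.
Column 3 now contains 1; hence r2c3 = 3.
The 3 cells of cage a must have product 8; hence r2c4 = 2.
2 is placed in column 4, so r4c4 = 3.
Row 1 already has 4; hence r1c1 = 3.
Row 2 already has 2; hence r2c1 = 4.
Row 2 now contains 3, leaving r2c2 = 1.
4 is placed in column 1, so r3c1 = 2.
Row 3 already has 2; hence r3c3 = 4.
4 is placed in column 1; hence r4c1 = 1.
Column 2 already has 1, which forces r4c2 = 4.
Column 3 already has 4, so r4c3 = 2.
Row 3 already has 4, so r3c2 = 3.
Completed grid: 3 2 1 4 / 4 1 3 2 / 2 3 4 1 / 1 4 2 3.

4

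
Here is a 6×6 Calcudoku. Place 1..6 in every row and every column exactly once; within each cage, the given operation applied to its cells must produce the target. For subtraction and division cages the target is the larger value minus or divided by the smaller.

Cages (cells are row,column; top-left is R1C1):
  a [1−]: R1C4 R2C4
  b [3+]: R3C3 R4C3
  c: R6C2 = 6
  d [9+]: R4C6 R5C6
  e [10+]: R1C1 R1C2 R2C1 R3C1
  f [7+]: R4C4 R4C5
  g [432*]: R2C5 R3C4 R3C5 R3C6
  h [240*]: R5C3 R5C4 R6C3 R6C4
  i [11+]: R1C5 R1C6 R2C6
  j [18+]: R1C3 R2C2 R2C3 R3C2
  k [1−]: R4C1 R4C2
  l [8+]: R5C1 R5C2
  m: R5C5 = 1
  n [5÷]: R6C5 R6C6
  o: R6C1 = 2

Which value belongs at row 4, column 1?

4

The 4 cells of cage g must have product 432, leaving R2C5 = 6.
Cage m is a single given cell, so R5C5 = 1.
O is a freebie, which forces R6C1 = 2.
C is a freebie, leaving R6C2 = 6.
Column 5 already has 1, so R6C5 = 5.
5 is placed in row 6, so R6C6 = 1.
In row 3, 2 can only go at R3C3, so R3C3 = 2.
2 is placed in column 3, leaving R4C3 = 1.
In row 3, 1 can only go at R3C1, so R3C1 = 1.
In row 2, 1 can only go at R2C4, so R2C4 = 1.
Cage a needs two cells with difference 1, which forces R1C4 = 2.
Row 1 now contains 2, so R1C2 = 1.
The only place for 5 in row 3 is R3C2.
In row 4, 6 can only go at R4C6, so R4C6 = 6.
The 4 cells of cage g must have product 432, so R3C4 = 6.
Cage d's pair has sum 9, so R5C6 = 3.
Cage i has sum 11; hence R1C5 = 4.
Column 6 already has 3, leaving R1C6 = 5.
The 3 cells of cage i must have sum 11, which forces R2C6 = 2.
Cage g has product 432, which forces R3C5 = 3.
Column 6 already has 3; hence R3C6 = 4.
Column 5 now contains 3, so R4C5 = 2.
Cage l needs two cells with sum 8; hence R5C1 = 6.
3 is placed in row 5, leaving R5C2 = 2.
Row 1 now contains 5; hence R1C1 = 3.
Row 1 already has 4; hence R1C3 = 6.
Cage e needs sum 10, leaving R2C1 = 5.
Column 1 already has 5, leaving R4C1 = 4.
4 is placed in row 4; hence R4C2 = 3.
The two cells of cage f must have sum 7; hence R4C4 = 5.
5 is placed in column 4, so R5C4 = 4.
Column 4 now contains 4, so R6C4 = 3.
Column 2 already has 3; hence R2C2 = 4.
Cage j needs sum 18, which forces R2C3 = 3.
Row 5 already has 4; hence R5C3 = 5.
Row 6 now contains 3, so R6C3 = 4.
Completed grid: 3 1 6 2 4 5 / 5 4 3 1 6 2 / 1 5 2 6 3 4 / 4 3 1 5 2 6 / 6 2 5 4 1 3 / 2 6 4 3 5 1.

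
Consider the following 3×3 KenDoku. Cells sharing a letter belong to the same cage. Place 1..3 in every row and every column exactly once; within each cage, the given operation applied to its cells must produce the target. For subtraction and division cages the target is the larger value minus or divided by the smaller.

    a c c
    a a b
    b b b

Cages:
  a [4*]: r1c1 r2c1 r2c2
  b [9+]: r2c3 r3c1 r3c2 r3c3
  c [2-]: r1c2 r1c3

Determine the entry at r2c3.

3

Cage a needs product 4, leaving r1c1 = 2.
Cage a needs product 4, so r2c1 = 1.
The 3 cells of cage a must have product 4, leaving r2c2 = 2.
Cage b needs sum 9, which forces r2c3 = 3.
1 is placed in column 1, leaving r3c1 = 3.
Row 3 already has 3; hence r3c2 = 1.
Row 3 now contains 1; hence r3c3 = 2.
Column 2 already has 1, which forces r1c2 = 3.
Column 3 already has 3; hence r1c3 = 1.
Completed grid: 2 3 1 / 1 2 3 / 3 1 2.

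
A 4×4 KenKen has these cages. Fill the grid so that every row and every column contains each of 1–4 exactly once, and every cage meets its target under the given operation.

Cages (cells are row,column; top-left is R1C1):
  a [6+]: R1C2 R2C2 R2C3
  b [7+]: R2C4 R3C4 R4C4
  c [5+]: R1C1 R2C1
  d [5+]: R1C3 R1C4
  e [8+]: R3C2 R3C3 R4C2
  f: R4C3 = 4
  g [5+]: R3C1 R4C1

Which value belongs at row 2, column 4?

4

Cage f is given, which forces R4C3 = 4.
In column 4, 3 can only go at R1C4, so R1C4 = 3.
The two cells of cage d must have sum 5, so R1C3 = 2.
2 is placed in row 1, which forces R1C2 = 1.
1 is placed in column 2, which forces R4C2 = 3.
1 is placed in row 1, so R1C1 = 4.
The two cells of cage c must have sum 5, so R2C1 = 1.
1 is placed in row 2, so R2C3 = 3.
4 is placed in column 1, which forces R3C1 = 3.
Column 3 now contains 3, leaving R3C3 = 1.
Column 1 now contains 1; hence R4C1 = 2.
Row 4 already has 2, which forces R4C4 = 1.
The 3 cells of cage a must have sum 6, which forces R2C2 = 2.
Row 2 now contains 2, which forces R2C4 = 4.
Cage e needs sum 8, which forces R3C2 = 4.
Column 4 already has 4, so R3C4 = 2.
Completed grid: 4 1 2 3 / 1 2 3 4 / 3 4 1 2 / 2 3 4 1.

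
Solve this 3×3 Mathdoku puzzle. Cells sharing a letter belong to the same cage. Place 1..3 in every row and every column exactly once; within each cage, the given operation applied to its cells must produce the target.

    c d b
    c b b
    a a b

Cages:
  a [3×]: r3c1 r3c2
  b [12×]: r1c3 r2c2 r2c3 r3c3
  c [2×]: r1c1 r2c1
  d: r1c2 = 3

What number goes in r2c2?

2

D is a freebie; hence r1c2 = 3.
Cage b needs product 12; hence r2c2 = 2.
3 is placed in column 2, which forces r3c2 = 1.
Cage c needs two cells with product 2, which forces r1c1 = 2.
Row 1 already has 2, so r1c3 = 1.
Row 2 now contains 2; hence r2c1 = 1.
Column 3 now contains 1, which forces r2c3 = 3.
Row 3 now contains 1, leaving r3c1 = 3.
3 is placed in column 3, which forces r3c3 = 2.
The full grid is 2 3 1 / 1 2 3 / 3 1 2.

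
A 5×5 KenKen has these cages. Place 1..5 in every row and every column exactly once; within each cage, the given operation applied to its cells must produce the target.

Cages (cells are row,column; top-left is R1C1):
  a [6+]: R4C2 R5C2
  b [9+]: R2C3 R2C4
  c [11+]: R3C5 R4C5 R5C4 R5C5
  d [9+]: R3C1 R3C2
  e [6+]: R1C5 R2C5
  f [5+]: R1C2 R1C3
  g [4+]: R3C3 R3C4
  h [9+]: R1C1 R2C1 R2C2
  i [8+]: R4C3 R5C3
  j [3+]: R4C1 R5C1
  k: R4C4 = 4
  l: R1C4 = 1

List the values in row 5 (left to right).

Cage l is given, leaving R1C4 = 1.
1 is placed in column 4; hence R3C4 = 3.
Cage k is a single given cell, which forces R4C4 = 4.
Cage b needs two cells with sum 9; hence R2C3 = 4.
4 is placed in column 4; hence R2C4 = 5.
3 is placed in row 3; hence R3C3 = 1.
Column 4 already has 5; hence R5C4 = 2.
Cage j's pair has sum 3, which forces R4C1 = 2.
Row 5 already has 2, leaving R5C1 = 1.
1 is placed in column 1, which forces R2C1 = 3.
The two cells of cage a must have sum 6, leaving R4C2 = 1.
Row 4 already has 1, so R4C5 = 3.
The two cells of cage a must have sum 6, leaving R5C2 = 5.
Row 5 already has 5, which forces R5C3 = 3.
Column 5 already has 3, so R5C5 = 4.
Cage h has sum 9, leaving R1C1 = 4.
Cage f needs two cells with sum 5, so R1C2 = 3.
Column 3 already has 3, so R1C3 = 2.
Column 5 now contains 4, leaving R1C5 = 5.
Column 2 now contains 1, so R2C2 = 2.
Cage e needs two cells with sum 6, so R2C5 = 1.
Cage d needs two cells with sum 9, leaving R3C1 = 5.
Column 2 already has 5, which forces R3C2 = 4.
The 4 cells of cage c must have sum 11, which forces R3C5 = 2.
Row 4 already has 3, so R4C3 = 5.
Completed grid: 4 3 2 1 5 / 3 2 4 5 1 / 5 4 1 3 2 / 2 1 5 4 3 / 1 5 3 2 4.

1 5 3 2 4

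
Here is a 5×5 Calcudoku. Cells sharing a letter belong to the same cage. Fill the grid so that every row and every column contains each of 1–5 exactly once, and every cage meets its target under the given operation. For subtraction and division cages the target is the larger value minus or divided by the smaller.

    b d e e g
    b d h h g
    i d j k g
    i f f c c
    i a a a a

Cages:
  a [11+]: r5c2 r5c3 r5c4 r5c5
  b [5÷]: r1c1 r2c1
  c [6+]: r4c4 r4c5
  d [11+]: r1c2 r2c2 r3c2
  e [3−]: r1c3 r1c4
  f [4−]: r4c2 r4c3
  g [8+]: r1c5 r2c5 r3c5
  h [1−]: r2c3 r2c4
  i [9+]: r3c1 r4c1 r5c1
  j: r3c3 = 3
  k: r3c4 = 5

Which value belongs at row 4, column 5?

2

Cage j is a single given cell, which forces r3c3 = 3.
Cage k is a single given cell; hence r3c4 = 5.
In row 1, 3 can only go at r1c5, so r1c5 = 3.
Row 2 needs a 3, and only r2c4 is open for it.
Cage a has sum 11, so r5c2 = 3.
Cage i needs sum 9, which forces r4c1 = 3.
The only place for 4 in row 5 is r5c1.
Cage i has sum 9, which forces r3c1 = 2.
Row 3 now contains 2, so r3c2 = 4.
4 is placed in row 3; hence r3c5 = 1.
Column 5 already has 1, so r2c5 = 4.
Row 2 already has 4, which forces r2c3 = 2.
The 3 cells of cage d must have sum 11, so r1c2 = 2.
2 is placed in row 2, so r2c2 = 5.
5 is placed in column 2, which forces r4c2 = 1.
Row 4 already has 1, leaving r4c3 = 5.
Row 4 already has 1; hence r4c4 = 4.
Row 4 already has 5, leaving r4c5 = 2.
Column 3 now contains 5, which forces r5c3 = 1.
1 is placed in row 5, leaving r5c4 = 2.
Column 5 already has 2, leaving r5c5 = 5.
Cage b's pair has quotient 5, which forces r1c1 = 5.
Column 3 already has 1, which forces r1c3 = 4.
Column 4 now contains 4, so r1c4 = 1.
Row 2 already has 5, so r2c1 = 1.
Completed grid: 5 2 4 1 3 / 1 5 2 3 4 / 2 4 3 5 1 / 3 1 5 4 2 / 4 3 1 2 5.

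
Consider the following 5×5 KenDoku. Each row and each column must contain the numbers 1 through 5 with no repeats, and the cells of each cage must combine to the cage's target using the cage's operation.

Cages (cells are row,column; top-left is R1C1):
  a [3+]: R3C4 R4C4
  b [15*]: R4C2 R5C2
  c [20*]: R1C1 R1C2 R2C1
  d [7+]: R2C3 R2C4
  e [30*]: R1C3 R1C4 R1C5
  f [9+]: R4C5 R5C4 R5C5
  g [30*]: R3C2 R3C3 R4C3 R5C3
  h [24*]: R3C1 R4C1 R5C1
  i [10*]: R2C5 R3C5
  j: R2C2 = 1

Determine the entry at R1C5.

3

Cage j is a single given cell, leaving R2C2 = 1.
Row 1 needs a 1, and only R1C1 is open for it.
The only place for 4 in row 1 is R1C2.
The 3 cells of cage c must have product 20, so R2C1 = 5.
Row 2 already has 5, leaving R2C5 = 2.
Column 5 now contains 2, leaving R3C5 = 5.
Column 5 already has 5, leaving R1C5 = 3.
Cage f has sum 9; hence R4C5 = 4.
The 3 cells of cage f must have sum 9; hence R5C4 = 4.
Cage f needs sum 9; hence R5C5 = 1.
The two cells of cage d must have sum 7, leaving R2C3 = 4.
Column 4 already has 4, which forces R2C4 = 3.
Cage h has product 24, leaving R3C1 = 4.
Column 2 needs a 2, and only R3C2 is open for it.
2 is placed in row 3, leaving R3C4 = 1.
The two cells of cage a must have sum 3, which forces R4C4 = 2.
Cage e needs product 30, so R1C3 = 2.
2 is placed in column 4; hence R1C4 = 5.
Row 3 already has 1, so R3C3 = 3.
Row 4 now contains 2, leaving R4C1 = 3.
Row 4 now contains 3, which forces R4C2 = 5.
The 4 cells of cage g must have product 30; hence R4C3 = 1.
The 3 cells of cage h must have product 24, so R5C1 = 2.
Column 2 now contains 5, leaving R5C2 = 3.
The 4 cells of cage g must have product 30, so R5C3 = 5.
Completed grid: 1 4 2 5 3 / 5 1 4 3 2 / 4 2 3 1 5 / 3 5 1 2 4 / 2 3 5 4 1.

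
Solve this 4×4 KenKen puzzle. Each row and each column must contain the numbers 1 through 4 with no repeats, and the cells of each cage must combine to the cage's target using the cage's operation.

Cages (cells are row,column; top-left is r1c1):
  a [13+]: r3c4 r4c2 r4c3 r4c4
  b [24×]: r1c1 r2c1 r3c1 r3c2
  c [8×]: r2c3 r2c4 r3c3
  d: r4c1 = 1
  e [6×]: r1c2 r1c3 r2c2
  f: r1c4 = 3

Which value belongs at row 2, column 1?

Cage f is a single given cell, which forces r1c4 = 3.
The 4 cells of cage a must have sum 13, so r3c4 = 4.
D is a freebie; hence r4c1 = 1.
Column 4 now contains 3, so r4c4 = 2.
The 3 cells of cage e must have product 6, leaving r2c2 = 3.
Cage c needs product 8, which forces r2c3 = 4.
2 is placed in column 4; hence r2c4 = 1.
The 4 cells of cage b must have product 24; hence r3c2 = 1.
Cage c needs product 8, so r3c3 = 2.
Column 2 already has 3, so r4c2 = 4.
Column 3 already has 4, so r4c3 = 3.
Cage b needs product 24, leaving r1c1 = 4.
Column 2 now contains 1, which forces r1c2 = 2.
2 is placed in column 3, leaving r1c3 = 1.
Row 2 now contains 4, leaving r2c1 = 2.
2 is placed in row 3, so r3c1 = 3.
Filled in: 4 2 1 3 / 2 3 4 1 / 3 1 2 4 / 1 4 3 2.

2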